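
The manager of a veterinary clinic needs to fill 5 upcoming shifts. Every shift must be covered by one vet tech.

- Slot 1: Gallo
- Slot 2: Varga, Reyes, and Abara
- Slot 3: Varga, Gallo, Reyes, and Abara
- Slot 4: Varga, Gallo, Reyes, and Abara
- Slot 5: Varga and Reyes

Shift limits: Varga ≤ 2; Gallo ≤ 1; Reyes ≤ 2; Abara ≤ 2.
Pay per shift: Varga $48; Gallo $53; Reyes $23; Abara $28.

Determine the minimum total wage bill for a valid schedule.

$155

Slot 1 can only be covered by Gallo, so that assignment is forced.
Picking the cheapest available vet tech for each shift independently would cost $145, but that ignores the shift limits.
An optimal schedule: Slot 1→Gallo, Slot 2→Reyes, Slot 3→Abara, Slot 4→Abara, Slot 5→Reyes.
Total: 53 + 23 + 28 + 28 + 23 = $155.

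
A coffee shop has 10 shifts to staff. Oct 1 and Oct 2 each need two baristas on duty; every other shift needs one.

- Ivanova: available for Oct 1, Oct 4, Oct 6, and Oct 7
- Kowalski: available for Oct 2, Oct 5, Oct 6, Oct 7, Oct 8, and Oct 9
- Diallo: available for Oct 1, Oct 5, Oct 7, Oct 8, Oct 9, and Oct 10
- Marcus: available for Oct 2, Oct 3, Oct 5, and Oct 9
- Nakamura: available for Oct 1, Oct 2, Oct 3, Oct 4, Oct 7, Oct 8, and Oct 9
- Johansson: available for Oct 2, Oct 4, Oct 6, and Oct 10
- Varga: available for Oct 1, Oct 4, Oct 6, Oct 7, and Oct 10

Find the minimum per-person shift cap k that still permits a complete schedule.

2

With 7 baristas and 12 worker-slots to fill, someone must work at least ⌈12/7⌉ = 2 shifts, so k ≥ 2.
k = 2 works: Oct 1→Nakamura+Varga, Oct 2→Marcus+Johansson, Oct 3→Marcus, Oct 4→Ivanova, Oct 5→Kowalski, Oct 6→Ivanova, Oct 7→Nakamura, Oct 8→Kowalski, Oct 9→Diallo, Oct 10→Diallo.
Loads: Ivanova 2, Kowalski 2, Diallo 2, Marcus 2, Nakamura 2, Johansson 1, Varga 1 — all ≤ 2.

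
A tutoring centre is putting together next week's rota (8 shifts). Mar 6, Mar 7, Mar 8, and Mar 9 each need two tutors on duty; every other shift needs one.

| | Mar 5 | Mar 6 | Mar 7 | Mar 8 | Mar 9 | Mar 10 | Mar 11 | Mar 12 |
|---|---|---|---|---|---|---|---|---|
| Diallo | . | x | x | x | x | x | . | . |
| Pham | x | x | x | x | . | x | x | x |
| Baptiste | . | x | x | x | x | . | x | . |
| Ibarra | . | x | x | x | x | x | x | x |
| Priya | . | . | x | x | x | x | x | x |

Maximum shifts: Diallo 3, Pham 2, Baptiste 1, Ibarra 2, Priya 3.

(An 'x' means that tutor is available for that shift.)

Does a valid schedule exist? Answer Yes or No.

Total capacity is 3+2+1+2+3 = 11 but 12 worker-slots are needed — infeasible.

No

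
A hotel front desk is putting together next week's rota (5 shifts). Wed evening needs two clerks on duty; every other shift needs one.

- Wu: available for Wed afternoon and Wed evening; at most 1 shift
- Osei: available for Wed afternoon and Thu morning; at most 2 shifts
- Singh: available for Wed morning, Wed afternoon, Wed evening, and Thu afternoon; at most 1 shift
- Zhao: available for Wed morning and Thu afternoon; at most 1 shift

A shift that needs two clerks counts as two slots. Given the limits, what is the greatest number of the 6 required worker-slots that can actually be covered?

5

Total capacity across all clerks is 1+2+1+1 = 5, and 6 slots are needed, so at most 5 can be filled.
An assignment achieving 5: Wed morning→Singh, Wed afternoon→Osei, Wed evening→Wu, Thu morning→Osei, Thu afternoon→Zhao.
Loads: Wu 1/1, Osei 2/2, Singh 1/1, Zhao 1/1.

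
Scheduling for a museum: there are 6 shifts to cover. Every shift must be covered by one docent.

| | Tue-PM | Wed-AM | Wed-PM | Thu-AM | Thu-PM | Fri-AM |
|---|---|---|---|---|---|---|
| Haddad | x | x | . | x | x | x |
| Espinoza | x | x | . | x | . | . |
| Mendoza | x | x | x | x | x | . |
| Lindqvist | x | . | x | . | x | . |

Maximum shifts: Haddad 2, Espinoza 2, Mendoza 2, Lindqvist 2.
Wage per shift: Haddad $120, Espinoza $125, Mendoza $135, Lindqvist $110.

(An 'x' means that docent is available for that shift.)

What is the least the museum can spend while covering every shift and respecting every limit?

Fri-AM can only be covered by Haddad, so that assignment is forced.
Picking the cheapest available docent for each shift independently would cost $690, but that ignores the shift limits.
An optimal schedule: Tue-PM→Espinoza, Wed-AM→Haddad, Wed-PM→Lindqvist, Thu-AM→Espinoza, Thu-PM→Lindqvist, Fri-AM→Haddad.
Total: 125 + 120 + 110 + 125 + 110 + 120 = $710.

$710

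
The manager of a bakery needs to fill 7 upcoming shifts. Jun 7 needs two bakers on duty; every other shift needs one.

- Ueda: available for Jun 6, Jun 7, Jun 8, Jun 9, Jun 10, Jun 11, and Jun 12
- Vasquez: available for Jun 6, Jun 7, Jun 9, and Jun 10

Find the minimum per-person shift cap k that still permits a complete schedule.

With 2 bakers and 8 worker-slots to fill, someone must work at least ⌈8/2⌉ = 4 shifts, so k ≥ 4.
k = 4 works: Jun 6→Vasquez, Jun 7→Ueda+Vasquez, Jun 8→Ueda, Jun 9→Vasquez, Jun 10→Vasquez, Jun 11→Ueda, Jun 12→Ueda.
Loads: Ueda 4, Vasquez 4 — all ≤ 4.

4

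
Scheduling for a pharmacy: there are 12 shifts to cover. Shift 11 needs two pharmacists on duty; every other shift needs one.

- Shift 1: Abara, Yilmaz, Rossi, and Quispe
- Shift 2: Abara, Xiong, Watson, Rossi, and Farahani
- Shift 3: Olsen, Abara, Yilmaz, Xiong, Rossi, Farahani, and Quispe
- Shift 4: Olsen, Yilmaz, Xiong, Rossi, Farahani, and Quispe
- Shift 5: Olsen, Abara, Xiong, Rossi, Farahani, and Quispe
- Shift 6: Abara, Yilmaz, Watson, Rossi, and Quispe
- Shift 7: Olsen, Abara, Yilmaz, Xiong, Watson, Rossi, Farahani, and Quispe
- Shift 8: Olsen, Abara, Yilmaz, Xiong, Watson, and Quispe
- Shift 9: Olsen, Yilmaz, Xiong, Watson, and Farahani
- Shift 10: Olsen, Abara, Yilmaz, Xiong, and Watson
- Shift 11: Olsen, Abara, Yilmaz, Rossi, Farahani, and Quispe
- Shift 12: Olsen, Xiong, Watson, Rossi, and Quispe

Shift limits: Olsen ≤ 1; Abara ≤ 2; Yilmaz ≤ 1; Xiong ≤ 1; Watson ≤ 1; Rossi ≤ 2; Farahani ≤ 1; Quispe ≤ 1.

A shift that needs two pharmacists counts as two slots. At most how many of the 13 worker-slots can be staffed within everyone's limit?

10

Total capacity across all pharmacists is 1+2+1+1+1+2+1+1 = 10, and 13 slots are needed, so at most 10 can be filled.
An assignment achieving 10: Shift 1→Abara, Shift 2→Abara, Shift 4→Rossi, Shift 5→Rossi, Shift 6→Yilmaz, Shift 8→Quispe, Shift 9→Olsen, Shift 10→Xiong, Shift 11→Farahani, Shift 12→Watson.
Loads: Olsen 1/1, Abara 2/2, Yilmaz 1/1, Xiong 1/1, Watson 1/1, Rossi 2/2, Farahani 1/1, Quispe 1/1.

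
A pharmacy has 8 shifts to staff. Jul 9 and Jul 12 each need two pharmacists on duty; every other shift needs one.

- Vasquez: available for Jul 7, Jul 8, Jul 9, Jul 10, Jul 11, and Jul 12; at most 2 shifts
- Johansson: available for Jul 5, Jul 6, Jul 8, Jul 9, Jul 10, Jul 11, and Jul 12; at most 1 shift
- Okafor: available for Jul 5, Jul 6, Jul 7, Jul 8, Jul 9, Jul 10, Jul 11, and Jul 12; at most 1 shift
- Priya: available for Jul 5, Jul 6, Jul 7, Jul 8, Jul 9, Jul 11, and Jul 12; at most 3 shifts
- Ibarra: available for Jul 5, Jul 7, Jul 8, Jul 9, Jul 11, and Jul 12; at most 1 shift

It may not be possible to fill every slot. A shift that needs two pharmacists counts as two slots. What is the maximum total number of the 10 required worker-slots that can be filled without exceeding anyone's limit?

Total capacity across all pharmacists is 2+1+1+3+1 = 8, and 10 slots are needed, so at most 8 can be filled.
An assignment achieving 8: Jul 5→Okafor, Jul 6→Johansson, Jul 7→Vasquez, Jul 8→Priya, Jul 9→Priya+Ibarra, Jul 10→Vasquez, Jul 11→Priya.
Loads: Vasquez 2/2, Johansson 1/1, Okafor 1/1, Priya 3/3, Ibarra 1/1.

8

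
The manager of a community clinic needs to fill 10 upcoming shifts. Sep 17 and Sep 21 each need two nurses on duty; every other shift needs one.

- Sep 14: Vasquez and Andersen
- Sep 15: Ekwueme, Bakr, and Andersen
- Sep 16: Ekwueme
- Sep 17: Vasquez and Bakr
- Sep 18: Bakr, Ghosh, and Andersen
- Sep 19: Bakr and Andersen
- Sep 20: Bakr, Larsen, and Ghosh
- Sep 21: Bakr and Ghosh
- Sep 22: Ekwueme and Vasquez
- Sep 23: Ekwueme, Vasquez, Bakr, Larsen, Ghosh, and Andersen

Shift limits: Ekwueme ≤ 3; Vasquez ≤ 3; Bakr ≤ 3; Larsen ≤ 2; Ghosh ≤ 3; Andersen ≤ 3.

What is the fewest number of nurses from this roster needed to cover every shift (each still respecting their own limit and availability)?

12 slots to fill and no one can take more than 3, so at least ⌈12/3⌉ = 4 nurses are needed.
Ekwueme, Vasquez, Bakr, and Ghosh alone can cover everything: Sep 14→Vasquez, Sep 15→Ekwueme, Sep 16→Ekwueme, Sep 17→Vasquez+Bakr, Sep 18→Ghosh, Sep 19→Bakr, Sep 20→Ghosh, Sep 21→Bakr+Ghosh, Sep 22→Ekwueme, Sep 23→Vasquez.

4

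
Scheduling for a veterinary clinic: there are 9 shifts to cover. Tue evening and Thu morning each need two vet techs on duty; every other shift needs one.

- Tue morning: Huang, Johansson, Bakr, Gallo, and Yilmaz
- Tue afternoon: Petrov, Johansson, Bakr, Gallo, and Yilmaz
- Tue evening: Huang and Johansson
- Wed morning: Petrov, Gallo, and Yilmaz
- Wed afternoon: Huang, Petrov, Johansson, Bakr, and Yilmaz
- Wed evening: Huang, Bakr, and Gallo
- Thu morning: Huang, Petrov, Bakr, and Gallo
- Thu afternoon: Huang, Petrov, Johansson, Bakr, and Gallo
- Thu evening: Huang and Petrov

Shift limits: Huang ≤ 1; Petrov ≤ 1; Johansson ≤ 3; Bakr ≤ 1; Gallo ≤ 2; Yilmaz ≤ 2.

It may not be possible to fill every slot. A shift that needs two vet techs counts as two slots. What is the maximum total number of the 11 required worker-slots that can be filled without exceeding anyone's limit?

Total capacity across all vet techs is 1+1+3+1+2+2 = 10, and 11 slots are needed, so at most 10 can be filled.
An assignment achieving 10: Tue morning→Johansson, Tue afternoon→Yilmaz, Tue evening→Huang+Johansson, Wed morning→Gallo, Wed afternoon→Yilmaz, Wed evening→Bakr, Thu morning→Gallo, Thu afternoon→Johansson, Thu evening→Petrov.
Loads: Huang 1/1, Petrov 1/1, Johansson 3/3, Bakr 1/1, Gallo 2/2, Yilmaz 2/2.

10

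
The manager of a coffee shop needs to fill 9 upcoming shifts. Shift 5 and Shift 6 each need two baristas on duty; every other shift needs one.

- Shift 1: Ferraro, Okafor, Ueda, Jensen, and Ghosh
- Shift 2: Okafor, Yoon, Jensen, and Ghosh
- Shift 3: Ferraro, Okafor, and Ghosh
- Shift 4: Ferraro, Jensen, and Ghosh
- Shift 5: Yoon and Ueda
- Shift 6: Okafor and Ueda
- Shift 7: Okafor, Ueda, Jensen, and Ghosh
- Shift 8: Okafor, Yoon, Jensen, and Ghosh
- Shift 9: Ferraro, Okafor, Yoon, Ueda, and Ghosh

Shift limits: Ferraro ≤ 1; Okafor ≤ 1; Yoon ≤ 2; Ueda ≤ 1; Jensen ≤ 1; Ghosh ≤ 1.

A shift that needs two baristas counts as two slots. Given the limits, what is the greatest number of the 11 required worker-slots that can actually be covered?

Total capacity across all baristas is 1+1+2+1+1+1 = 7, and 11 slots are needed, so at most 7 can be filled.
An assignment achieving 7: Shift 2→Yoon, Shift 3→Ferraro, Shift 4→Jensen, Shift 5→Yoon+Ueda, Shift 6→Okafor, Shift 7→Ghosh.
Loads: Ferraro 1/1, Okafor 1/1, Yoon 2/2, Ueda 1/1, Jensen 1/1, Ghosh 1/1.

7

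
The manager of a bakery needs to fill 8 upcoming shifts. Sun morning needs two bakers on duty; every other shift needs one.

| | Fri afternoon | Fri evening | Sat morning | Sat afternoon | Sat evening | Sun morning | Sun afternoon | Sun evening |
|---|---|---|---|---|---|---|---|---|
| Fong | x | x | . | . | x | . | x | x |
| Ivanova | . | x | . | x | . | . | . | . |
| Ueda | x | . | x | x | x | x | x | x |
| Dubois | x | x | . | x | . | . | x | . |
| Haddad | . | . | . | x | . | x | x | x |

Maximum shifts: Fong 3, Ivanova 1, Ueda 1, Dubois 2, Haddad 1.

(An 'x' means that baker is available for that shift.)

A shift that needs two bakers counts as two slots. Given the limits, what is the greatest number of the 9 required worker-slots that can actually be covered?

Total capacity across all bakers is 3+1+1+2+1 = 8, and 9 slots are needed, so at most 8 can be filled.
An assignment achieving 8: Fri afternoon→Fong, Fri evening→Ivanova, Sat morning→Ueda, Sat afternoon→Dubois, Sat evening→Fong, Sun morning→Haddad, Sun afternoon→Dubois, Sun evening→Fong.
Loads: Fong 3/3, Ivanova 1/1, Ueda 1/1, Dubois 2/2, Haddad 1/1.

8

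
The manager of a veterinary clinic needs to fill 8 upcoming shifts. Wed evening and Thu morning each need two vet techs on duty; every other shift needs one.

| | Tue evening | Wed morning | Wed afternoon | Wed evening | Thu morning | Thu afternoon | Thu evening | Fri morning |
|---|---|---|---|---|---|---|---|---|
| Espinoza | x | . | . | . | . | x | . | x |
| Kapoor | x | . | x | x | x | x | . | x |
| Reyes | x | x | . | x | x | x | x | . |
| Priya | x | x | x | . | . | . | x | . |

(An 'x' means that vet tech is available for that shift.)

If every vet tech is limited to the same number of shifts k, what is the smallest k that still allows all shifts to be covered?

3

With 4 vet techs and 10 worker-slots to fill, someone must work at least ⌈10/4⌉ = 3 shifts, so k ≥ 3.
k = 3 works: Tue evening→Espinoza, Wed morning→Reyes, Wed afternoon→Kapoor, Wed evening→Kapoor+Reyes, Thu morning→Kapoor+Reyes, Thu afternoon→Espinoza, Thu evening→Priya, Fri morning→Espinoza.
Loads: Espinoza 3, Kapoor 3, Reyes 3, Priya 1 — all ≤ 3.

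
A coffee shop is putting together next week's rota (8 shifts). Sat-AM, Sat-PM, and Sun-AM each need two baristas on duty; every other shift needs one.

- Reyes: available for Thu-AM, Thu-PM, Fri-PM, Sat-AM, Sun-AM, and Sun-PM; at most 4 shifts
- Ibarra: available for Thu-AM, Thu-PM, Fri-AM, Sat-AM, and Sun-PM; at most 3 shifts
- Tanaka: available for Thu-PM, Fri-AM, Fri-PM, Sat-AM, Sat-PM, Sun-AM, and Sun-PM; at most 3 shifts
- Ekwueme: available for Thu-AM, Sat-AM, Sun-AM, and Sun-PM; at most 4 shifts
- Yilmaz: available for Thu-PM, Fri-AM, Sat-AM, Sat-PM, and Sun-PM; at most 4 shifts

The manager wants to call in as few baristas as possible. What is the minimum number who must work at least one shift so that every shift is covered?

11 slots to fill and no one can take more than 4, so at least ⌈11/4⌉ = 3 baristas are needed.
Reyes, Tanaka, and Yilmaz alone can cover everything: Thu-AM→Reyes, Thu-PM→Yilmaz, Fri-AM→Tanaka, Fri-PM→Reyes, Sat-AM→Reyes+Yilmaz, Sat-PM→Tanaka+Yilmaz, Sun-AM→Reyes+Tanaka, Sun-PM→Yilmaz.

3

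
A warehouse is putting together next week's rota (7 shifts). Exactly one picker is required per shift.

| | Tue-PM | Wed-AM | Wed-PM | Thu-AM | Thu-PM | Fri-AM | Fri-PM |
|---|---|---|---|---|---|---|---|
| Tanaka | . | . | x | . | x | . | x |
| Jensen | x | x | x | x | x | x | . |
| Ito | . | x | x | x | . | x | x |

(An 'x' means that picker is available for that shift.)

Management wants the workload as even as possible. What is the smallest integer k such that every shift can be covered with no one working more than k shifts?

3

With 3 pickers and 7 worker-slots to fill, someone must work at least ⌈7/3⌉ = 3 shifts, so k ≥ 3.
k = 3 works: Tue-PM→Jensen, Wed-AM→Jensen, Wed-PM→Tanaka, Thu-AM→Jensen, Thu-PM→Tanaka, Fri-AM→Ito, Fri-PM→Tanaka.
Loads: Tanaka 3, Jensen 3, Ito 1 — all ≤ 3.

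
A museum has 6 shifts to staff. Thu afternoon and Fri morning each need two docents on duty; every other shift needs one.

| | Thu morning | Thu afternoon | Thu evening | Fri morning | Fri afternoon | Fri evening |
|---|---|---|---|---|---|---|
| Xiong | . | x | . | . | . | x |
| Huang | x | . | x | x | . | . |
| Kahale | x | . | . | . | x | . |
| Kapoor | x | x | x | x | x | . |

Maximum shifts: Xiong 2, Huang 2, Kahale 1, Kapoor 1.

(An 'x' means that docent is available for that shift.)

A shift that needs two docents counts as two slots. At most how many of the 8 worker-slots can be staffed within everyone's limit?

Total capacity across all docents is 2+2+1+1 = 6, and 8 slots are needed, so at most 6 can be filled.
An assignment achieving 6: Thu afternoon→Xiong+Kapoor, Thu evening→Huang, Fri morning→Huang, Fri afternoon→Kahale, Fri evening→Xiong.
Loads: Xiong 2/2, Huang 2/2, Kahale 1/1, Kapoor 1/1.

6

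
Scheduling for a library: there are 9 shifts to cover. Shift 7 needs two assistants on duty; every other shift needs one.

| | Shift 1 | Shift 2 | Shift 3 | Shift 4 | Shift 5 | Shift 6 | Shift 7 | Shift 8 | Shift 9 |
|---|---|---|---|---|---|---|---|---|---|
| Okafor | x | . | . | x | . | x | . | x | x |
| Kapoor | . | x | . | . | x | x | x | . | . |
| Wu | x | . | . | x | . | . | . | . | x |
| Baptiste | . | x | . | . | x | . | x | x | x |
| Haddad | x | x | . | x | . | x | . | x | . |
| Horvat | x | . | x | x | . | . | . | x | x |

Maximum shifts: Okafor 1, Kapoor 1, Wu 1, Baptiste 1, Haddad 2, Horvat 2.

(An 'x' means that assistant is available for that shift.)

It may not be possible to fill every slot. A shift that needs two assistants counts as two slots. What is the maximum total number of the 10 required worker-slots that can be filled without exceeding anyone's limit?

8

Total capacity across all assistants is 1+1+1+1+2+2 = 8, and 10 slots are needed, so at most 8 can be filled.
An assignment achieving 8: Shift 1→Wu, Shift 2→Haddad, Shift 3→Horvat, Shift 4→Haddad, Shift 5→Kapoor, Shift 6→Okafor, Shift 7→Baptiste, Shift 8→Horvat.
Loads: Okafor 1/1, Kapoor 1/1, Wu 1/1, Baptiste 1/1, Haddad 2/2, Horvat 2/2.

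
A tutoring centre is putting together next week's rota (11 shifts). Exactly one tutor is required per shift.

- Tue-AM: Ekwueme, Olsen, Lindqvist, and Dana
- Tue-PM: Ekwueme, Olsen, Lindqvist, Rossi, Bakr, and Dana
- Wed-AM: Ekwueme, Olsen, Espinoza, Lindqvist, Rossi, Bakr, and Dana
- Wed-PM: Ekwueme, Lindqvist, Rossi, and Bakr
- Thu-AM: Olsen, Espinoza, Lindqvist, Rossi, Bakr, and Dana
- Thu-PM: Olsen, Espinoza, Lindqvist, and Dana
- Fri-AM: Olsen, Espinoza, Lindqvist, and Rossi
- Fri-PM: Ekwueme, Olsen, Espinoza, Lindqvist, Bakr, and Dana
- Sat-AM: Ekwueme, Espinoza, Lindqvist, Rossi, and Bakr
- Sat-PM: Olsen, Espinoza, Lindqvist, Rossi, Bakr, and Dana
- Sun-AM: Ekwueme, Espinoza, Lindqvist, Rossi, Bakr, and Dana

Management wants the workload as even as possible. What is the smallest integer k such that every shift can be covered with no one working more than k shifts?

2

With 7 tutors and 11 worker-slots to fill, someone must work at least ⌈11/7⌉ = 2 shifts, so k ≥ 2.
k = 2 works: Tue-AM→Ekwueme, Tue-PM→Lindqvist, Wed-AM→Bakr, Wed-PM→Ekwueme, Thu-AM→Espinoza, Thu-PM→Olsen, Fri-AM→Olsen, Fri-PM→Lindqvist, Sat-AM→Espinoza, Sat-PM→Rossi, Sun-AM→Rossi.
Loads: Ekwueme 2, Olsen 2, Espinoza 2, Lindqvist 2, Rossi 2, Bakr 1, Dana 0 — all ≤ 2.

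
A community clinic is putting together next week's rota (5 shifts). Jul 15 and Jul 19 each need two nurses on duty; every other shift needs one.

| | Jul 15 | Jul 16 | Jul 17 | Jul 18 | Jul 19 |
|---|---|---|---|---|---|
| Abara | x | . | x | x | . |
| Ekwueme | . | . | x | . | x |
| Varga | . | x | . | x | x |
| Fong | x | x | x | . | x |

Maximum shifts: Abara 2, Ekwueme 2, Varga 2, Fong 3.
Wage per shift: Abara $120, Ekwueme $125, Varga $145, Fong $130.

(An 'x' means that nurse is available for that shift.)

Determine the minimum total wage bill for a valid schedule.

$880

Jul 15 can only be covered by Abara and Fong, so that assignment is forced.
Picking the cheapest available nurse for each shift independently would cost $875, but that ignores the shift limits.
An optimal schedule: Jul 15→Abara+Fong, Jul 16→Fong, Jul 17→Ekwueme, Jul 18→Abara, Jul 19→Ekwueme+Fong.
Total: 120 + 130 + 130 + 125 + 120 + 125 + 130 = $880.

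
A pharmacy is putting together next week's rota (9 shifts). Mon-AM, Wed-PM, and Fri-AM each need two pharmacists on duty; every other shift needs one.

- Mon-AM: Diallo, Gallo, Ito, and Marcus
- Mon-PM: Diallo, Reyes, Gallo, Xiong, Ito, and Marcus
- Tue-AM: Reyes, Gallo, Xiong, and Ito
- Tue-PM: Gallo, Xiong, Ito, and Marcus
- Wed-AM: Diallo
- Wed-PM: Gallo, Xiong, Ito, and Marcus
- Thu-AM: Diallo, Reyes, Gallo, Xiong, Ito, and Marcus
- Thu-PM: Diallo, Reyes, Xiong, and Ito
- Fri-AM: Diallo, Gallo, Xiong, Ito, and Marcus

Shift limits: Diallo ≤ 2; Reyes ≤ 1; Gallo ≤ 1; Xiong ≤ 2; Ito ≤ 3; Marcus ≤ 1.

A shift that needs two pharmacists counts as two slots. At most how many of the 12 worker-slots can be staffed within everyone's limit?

Total capacity across all pharmacists is 2+1+1+2+3+1 = 10, and 12 slots are needed, so at most 10 can be filled.
An assignment achieving 10: Mon-AM→Diallo+Gallo, Tue-AM→Reyes, Tue-PM→Xiong, Wed-AM→Diallo, Wed-PM→Xiong+Ito, Thu-PM→Ito, Fri-AM→Ito+Marcus.
Loads: Diallo 2/2, Reyes 1/1, Gallo 1/1, Xiong 2/2, Ito 3/3, Marcus 1/1.

10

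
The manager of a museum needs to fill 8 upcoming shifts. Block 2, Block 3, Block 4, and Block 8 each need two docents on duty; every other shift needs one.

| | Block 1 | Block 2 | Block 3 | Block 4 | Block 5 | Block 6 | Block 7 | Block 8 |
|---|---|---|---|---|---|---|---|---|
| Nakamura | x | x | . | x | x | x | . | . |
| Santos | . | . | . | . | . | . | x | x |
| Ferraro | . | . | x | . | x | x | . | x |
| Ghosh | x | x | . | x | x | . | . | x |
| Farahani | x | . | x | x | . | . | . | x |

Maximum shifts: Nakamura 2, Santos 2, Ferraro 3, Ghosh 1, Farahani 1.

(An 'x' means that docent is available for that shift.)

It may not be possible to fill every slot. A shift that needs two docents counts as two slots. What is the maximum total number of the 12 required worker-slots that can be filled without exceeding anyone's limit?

9

Total capacity across all docents is 2+2+3+1+1 = 9, and 12 slots are needed, so at most 9 can be filled.
An assignment achieving 9: Block 2→Nakamura+Ghosh, Block 3→Ferraro+Farahani, Block 5→Ferraro, Block 6→Nakamura, Block 7→Santos, Block 8→Santos+Ferraro.
Loads: Nakamura 2/2, Santos 2/2, Ferraro 3/3, Ghosh 1/1, Farahani 1/1.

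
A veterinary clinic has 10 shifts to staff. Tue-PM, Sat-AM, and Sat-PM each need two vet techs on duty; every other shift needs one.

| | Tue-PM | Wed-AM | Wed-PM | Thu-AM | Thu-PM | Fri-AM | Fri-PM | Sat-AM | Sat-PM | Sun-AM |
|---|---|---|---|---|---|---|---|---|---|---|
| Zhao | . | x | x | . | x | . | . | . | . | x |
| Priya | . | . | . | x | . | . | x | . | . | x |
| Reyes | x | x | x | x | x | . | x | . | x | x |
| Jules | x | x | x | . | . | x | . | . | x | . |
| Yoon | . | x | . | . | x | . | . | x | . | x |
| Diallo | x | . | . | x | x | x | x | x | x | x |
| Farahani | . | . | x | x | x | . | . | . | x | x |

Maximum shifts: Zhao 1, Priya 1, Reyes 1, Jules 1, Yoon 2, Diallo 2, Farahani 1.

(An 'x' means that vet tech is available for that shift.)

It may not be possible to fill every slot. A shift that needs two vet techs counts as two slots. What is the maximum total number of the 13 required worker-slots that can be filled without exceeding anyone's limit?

9

Total capacity across all vet techs is 1+1+1+1+2+2+1 = 9, and 13 slots are needed, so at most 9 can be filled.
An assignment achieving 9: Tue-PM→Reyes+Diallo, Wed-AM→Zhao, Wed-PM→Farahani, Thu-PM→Yoon, Fri-AM→Jules, Fri-PM→Priya, Sat-AM→Yoon+Diallo.
Loads: Zhao 1/1, Priya 1/1, Reyes 1/1, Jules 1/1, Yoon 2/2, Diallo 2/2, Farahani 1/1.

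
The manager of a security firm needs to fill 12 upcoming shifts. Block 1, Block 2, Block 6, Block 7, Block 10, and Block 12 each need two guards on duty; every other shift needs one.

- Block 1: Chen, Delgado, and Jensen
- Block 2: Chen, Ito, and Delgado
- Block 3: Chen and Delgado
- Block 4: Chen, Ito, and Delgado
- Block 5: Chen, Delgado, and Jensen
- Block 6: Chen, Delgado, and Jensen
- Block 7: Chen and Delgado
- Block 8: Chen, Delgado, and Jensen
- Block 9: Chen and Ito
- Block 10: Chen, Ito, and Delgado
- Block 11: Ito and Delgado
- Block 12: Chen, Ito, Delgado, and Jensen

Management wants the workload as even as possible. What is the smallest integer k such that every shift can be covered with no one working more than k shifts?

5

With 4 guards and 18 worker-slots to fill, someone must work at least ⌈18/4⌉ = 5 shifts, so k ≥ 5.
k = 5 works: Block 1→Chen+Delgado, Block 2→Chen+Ito, Block 3→Chen, Block 4→Ito, Block 5→Delgado, Block 6→Delgado+Jensen, Block 7→Chen+Delgado, Block 8→Jensen, Block 9→Chen, Block 10→Ito+Delgado, Block 11→Ito, Block 12→Ito+Jensen.
Loads: Chen 5, Ito 5, Delgado 5, Jensen 3 — all ≤ 5.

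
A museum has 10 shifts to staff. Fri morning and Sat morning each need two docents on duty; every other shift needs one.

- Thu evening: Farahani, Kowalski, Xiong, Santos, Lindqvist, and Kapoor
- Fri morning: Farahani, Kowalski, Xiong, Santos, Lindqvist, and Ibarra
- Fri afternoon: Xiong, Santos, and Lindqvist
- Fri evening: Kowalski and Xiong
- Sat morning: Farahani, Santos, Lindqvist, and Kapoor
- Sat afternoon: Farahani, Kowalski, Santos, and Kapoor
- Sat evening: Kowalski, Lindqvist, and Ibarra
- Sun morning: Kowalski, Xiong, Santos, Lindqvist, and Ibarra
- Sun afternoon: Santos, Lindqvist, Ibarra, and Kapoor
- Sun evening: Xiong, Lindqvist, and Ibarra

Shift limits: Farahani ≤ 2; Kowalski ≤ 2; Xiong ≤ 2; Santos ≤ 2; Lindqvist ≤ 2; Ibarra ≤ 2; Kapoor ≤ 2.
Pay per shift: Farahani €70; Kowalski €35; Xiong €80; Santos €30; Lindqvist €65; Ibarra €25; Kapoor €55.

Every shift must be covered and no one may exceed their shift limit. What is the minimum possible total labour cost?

Picking the cheapest available docent for each shift independently would cost €365, but that ignores the shift limits.
An optimal schedule: Thu evening→Kapoor, Fri morning→Lindqvist+Farahani, Fri afternoon→Santos, Fri evening→Kowalski, Sat morning→Lindqvist+Farahani, Sat afternoon→Santos, Sat evening→Ibarra, Sun morning→Kowalski, Sun afternoon→Kapoor, Sun evening→Ibarra.
Total: 55 + 65 + 70 + 30 + 35 + 65 + 70 + 30 + 25 + 35 + 55 + 25 = €560.

€560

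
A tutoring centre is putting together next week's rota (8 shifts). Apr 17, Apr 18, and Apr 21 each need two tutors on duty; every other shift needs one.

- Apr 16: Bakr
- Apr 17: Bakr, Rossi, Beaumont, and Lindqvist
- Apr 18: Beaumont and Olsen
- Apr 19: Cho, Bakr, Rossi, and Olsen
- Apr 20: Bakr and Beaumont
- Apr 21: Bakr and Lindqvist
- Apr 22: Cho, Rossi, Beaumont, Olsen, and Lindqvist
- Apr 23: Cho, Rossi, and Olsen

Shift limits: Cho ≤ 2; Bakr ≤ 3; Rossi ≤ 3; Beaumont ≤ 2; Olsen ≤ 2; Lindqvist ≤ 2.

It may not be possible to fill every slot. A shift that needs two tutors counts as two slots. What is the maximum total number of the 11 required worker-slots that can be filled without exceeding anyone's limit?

Total capacity across all tutors is 2+3+3+2+2+2 = 14, and 11 slots are needed, so at most 11 can be filled.
An assignment achieving 11: Apr 16→Bakr, Apr 17→Rossi+Beaumont, Apr 18→Beaumont+Olsen, Apr 19→Cho, Apr 20→Bakr, Apr 21→Bakr+Lindqvist, Apr 22→Rossi, Apr 23→Cho.
Loads: Cho 2/2, Bakr 3/3, Rossi 2/3, Beaumont 2/2, Olsen 1/2, Lindqvist 1/2.

11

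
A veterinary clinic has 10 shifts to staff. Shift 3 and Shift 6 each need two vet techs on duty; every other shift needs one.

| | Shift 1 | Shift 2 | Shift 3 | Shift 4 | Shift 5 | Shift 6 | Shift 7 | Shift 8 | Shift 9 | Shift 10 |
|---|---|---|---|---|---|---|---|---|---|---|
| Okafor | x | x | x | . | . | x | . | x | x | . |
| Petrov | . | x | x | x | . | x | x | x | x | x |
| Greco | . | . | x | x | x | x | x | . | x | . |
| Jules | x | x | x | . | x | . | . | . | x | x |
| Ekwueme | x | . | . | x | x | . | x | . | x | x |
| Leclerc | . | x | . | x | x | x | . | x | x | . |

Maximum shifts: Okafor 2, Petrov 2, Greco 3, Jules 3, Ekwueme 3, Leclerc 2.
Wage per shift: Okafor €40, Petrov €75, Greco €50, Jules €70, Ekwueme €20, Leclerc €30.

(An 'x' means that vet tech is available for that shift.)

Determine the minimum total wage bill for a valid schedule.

€490

Picking the cheapest available vet tech for each shift independently would cost €340, but that ignores the shift limits.
An optimal schedule: Shift 1→Ekwueme, Shift 2→Leclerc, Shift 3→Okafor+Jules, Shift 4→Greco, Shift 5→Greco, Shift 6→Okafor+Greco, Shift 7→Ekwueme, Shift 8→Leclerc, Shift 9→Jules, Shift 10→Ekwueme.
Total: 20 + 30 + 40 + 70 + 50 + 50 + 40 + 50 + 20 + 30 + 70 + 20 = €490.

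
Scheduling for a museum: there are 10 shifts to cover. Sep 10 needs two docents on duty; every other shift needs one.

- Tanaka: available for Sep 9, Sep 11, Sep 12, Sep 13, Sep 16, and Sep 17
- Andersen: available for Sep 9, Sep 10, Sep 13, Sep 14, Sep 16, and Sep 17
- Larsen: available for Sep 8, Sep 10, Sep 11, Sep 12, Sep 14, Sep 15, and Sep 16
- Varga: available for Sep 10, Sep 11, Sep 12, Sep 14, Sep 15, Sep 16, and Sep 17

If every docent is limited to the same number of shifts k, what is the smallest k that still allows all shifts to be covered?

3

With 4 docents and 11 worker-slots to fill, someone must work at least ⌈11/4⌉ = 3 shifts, so k ≥ 3.
k = 3 works: Sep 8→Larsen, Sep 9→Tanaka, Sep 10→Andersen+Larsen, Sep 11→Tanaka, Sep 12→Varga, Sep 13→Tanaka, Sep 14→Andersen, Sep 15→Larsen, Sep 16→Varga, Sep 17→Andersen.
Loads: Tanaka 3, Andersen 3, Larsen 3, Varga 2 — all ≤ 3.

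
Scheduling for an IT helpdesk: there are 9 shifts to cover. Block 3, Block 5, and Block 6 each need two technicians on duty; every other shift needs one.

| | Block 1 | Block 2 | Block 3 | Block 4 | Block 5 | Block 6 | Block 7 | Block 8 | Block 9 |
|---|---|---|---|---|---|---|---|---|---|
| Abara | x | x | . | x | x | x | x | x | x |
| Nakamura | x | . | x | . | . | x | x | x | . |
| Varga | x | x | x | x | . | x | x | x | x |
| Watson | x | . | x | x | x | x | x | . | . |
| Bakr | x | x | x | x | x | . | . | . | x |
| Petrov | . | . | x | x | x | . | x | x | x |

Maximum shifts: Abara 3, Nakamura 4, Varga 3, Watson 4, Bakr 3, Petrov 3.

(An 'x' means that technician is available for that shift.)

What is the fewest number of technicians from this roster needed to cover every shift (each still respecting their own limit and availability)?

4

12 slots to fill and no one can take more than 4, so at least ⌈12/4⌉ = 3 technicians are needed.
Any 3 technicians together have capacity at most 4+4+3 = 11 < 12 slots, so 3 can never suffice.
Abara, Nakamura, Varga, and Watson alone can cover everything: Block 1→Nakamura, Block 2→Abara, Block 3→Nakamura+Varga, Block 4→Varga, Block 5→Abara+Watson, Block 6→Varga+Watson, Block 7→Nakamura, Block 8→Nakamura, Block 9→Abara.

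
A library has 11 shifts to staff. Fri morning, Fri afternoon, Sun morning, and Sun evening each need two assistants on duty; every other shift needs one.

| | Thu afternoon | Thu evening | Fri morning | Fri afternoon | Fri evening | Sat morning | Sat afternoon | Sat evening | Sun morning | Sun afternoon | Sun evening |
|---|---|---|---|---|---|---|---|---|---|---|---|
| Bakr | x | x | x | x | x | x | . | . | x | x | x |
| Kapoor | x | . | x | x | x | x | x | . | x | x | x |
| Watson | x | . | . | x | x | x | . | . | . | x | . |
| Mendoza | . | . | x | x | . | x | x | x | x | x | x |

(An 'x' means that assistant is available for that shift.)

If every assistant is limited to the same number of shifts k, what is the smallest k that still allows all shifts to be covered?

4

With 4 assistants and 15 worker-slots to fill, someone must work at least ⌈15/4⌉ = 4 shifts, so k ≥ 4.
k = 4 works: Thu afternoon→Bakr, Thu evening→Bakr, Fri morning→Bakr+Kapoor, Fri afternoon→Watson+Mendoza, Fri evening→Bakr, Sat morning→Watson, Sat afternoon→Kapoor, Sat evening→Mendoza, Sun morning→Kapoor+Mendoza, Sun afternoon→Watson, Sun evening→Kapoor+Mendoza.
Loads: Bakr 4, Kapoor 4, Watson 3, Mendoza 4 — all ≤ 4.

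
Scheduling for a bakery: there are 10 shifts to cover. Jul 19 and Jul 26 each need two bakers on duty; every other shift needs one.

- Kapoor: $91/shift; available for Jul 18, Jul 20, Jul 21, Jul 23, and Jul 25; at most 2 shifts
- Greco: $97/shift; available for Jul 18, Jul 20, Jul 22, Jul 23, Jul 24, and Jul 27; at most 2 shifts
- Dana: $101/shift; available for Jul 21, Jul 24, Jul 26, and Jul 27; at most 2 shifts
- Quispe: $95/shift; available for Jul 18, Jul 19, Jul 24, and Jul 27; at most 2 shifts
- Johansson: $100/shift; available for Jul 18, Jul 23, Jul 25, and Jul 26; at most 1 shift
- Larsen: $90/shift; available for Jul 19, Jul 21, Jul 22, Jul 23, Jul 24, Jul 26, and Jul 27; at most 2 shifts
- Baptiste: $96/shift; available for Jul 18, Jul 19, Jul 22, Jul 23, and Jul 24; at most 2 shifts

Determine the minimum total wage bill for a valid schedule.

Picking the cheapest available baker for each shift independently would cost $1098, but that ignores the shift limits.
An optimal schedule: Jul 18→Baptiste, Jul 19→Larsen+Quispe, Jul 20→Kapoor, Jul 21→Larsen, Jul 22→Baptiste, Jul 23→Greco, Jul 24→Greco, Jul 25→Kapoor, Jul 26→Johansson+Dana, Jul 27→Quispe.
Total: 96 + 90 + 95 + 91 + 90 + 96 + 97 + 97 + 91 + 100 + 101 + 95 = $1139.

$1139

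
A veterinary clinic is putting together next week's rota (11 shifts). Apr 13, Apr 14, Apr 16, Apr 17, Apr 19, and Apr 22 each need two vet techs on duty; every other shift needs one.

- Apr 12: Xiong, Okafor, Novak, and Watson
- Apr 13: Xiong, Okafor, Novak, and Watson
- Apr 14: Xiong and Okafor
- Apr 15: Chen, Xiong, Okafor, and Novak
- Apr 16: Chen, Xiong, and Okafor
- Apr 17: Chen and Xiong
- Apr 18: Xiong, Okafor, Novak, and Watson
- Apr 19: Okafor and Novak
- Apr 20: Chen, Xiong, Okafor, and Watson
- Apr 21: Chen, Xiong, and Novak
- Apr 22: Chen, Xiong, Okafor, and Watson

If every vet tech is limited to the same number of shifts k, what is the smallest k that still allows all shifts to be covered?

4

With 5 vet techs and 17 worker-slots to fill, someone must work at least ⌈17/5⌉ = 4 shifts, so k ≥ 4.
k = 4 works: Apr 12→Xiong, Apr 13→Novak+Watson, Apr 14→Xiong+Okafor, Apr 15→Chen, Apr 16→Chen+Xiong, Apr 17→Chen+Xiong, Apr 18→Okafor, Apr 19→Okafor+Novak, Apr 20→Watson, Apr 21→Chen, Apr 22→Okafor+Watson.
Loads: Chen 4, Xiong 4, Okafor 4, Novak 2, Watson 3 — all ≤ 4.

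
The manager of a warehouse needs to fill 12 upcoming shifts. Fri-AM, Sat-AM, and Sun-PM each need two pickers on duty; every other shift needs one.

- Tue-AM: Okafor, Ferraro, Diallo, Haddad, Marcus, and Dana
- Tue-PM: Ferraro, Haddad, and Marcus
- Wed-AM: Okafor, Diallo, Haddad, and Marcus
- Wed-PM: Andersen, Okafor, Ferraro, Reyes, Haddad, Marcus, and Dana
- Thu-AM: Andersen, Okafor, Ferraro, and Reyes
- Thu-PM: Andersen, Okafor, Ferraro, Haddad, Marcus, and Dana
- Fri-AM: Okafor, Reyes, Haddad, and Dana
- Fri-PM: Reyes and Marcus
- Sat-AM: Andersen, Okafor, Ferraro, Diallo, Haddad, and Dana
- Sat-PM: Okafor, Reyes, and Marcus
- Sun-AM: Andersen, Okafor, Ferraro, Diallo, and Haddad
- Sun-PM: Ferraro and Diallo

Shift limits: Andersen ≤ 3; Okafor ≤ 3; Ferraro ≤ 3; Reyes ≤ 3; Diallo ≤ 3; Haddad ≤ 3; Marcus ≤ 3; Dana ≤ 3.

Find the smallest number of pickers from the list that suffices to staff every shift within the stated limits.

15 slots to fill and no one can take more than 3, so at least ⌈15/3⌉ = 5 pickers are needed.
Andersen, Okafor, Ferraro, Reyes, and Diallo alone can cover everything: Tue-AM→Ferraro, Tue-PM→Ferraro, Wed-AM→Okafor, Wed-PM→Andersen, Thu-AM→Reyes, Thu-PM→Andersen, Fri-AM→Okafor+Reyes, Fri-PM→Reyes, Sat-AM→Andersen+Diallo, Sat-PM→Okafor, Sun-AM→Diallo, Sun-PM→Ferraro+Diallo.

5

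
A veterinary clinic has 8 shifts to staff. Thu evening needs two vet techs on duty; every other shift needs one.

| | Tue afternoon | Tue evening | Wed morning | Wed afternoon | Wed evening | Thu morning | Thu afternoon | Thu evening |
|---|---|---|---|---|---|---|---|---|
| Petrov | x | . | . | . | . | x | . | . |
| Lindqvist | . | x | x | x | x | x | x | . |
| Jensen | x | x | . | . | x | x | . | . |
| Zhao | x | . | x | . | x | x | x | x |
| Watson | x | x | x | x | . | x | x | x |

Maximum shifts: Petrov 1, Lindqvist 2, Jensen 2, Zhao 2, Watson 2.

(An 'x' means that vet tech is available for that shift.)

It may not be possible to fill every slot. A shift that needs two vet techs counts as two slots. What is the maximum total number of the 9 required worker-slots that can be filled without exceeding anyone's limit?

9

Total capacity across all vet techs is 1+2+2+2+2 = 9, and 9 slots are needed, so at most 9 can be filled.
An assignment achieving 9: Tue afternoon→Petrov, Tue evening→Lindqvist, Wed morning→Zhao, Wed afternoon→Lindqvist, Wed evening→Jensen, Thu morning→Jensen, Thu afternoon→Watson, Thu evening→Zhao+Watson.
Loads: Petrov 1/1, Lindqvist 2/2, Jensen 2/2, Zhao 2/2, Watson 2/2.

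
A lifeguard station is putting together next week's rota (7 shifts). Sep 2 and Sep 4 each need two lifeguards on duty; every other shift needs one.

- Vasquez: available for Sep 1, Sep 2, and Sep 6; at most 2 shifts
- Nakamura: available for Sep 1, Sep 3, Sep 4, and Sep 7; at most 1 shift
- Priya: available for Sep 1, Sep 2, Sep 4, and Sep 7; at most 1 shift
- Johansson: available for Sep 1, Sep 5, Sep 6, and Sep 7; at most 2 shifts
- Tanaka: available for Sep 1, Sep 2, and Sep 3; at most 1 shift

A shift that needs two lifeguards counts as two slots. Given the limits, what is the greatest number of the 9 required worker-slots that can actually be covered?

Total capacity across all lifeguards is 2+1+1+2+1 = 7, and 9 slots are needed, so at most 7 can be filled.
An assignment achieving 7: Sep 2→Vasquez+Tanaka, Sep 3→Nakamura, Sep 4→Priya, Sep 5→Johansson, Sep 6→Vasquez, Sep 7→Johansson.
Loads: Vasquez 2/2, Nakamura 1/1, Priya 1/1, Johansson 2/2, Tanaka 1/1.

7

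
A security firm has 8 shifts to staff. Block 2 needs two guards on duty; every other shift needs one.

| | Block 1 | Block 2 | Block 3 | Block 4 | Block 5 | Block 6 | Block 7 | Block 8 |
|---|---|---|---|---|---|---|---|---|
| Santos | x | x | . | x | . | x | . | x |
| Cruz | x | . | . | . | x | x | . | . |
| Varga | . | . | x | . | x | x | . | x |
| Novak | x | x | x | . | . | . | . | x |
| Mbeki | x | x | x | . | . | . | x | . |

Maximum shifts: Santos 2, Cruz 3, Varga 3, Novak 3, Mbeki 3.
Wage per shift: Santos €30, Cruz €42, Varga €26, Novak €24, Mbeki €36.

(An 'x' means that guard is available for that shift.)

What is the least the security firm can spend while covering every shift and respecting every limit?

€246

Block 4 can only be covered by Santos, so that assignment is forced.
Block 7 can only be covered by Mbeki, so that assignment is forced.
Picking the cheapest available guard for each shift independently would cost €244, but that ignores the shift limits.
An optimal schedule: Block 1→Novak, Block 2→Novak+Santos, Block 3→Novak, Block 4→Santos, Block 5→Varga, Block 6→Varga, Block 7→Mbeki, Block 8→Varga.
Total: 24 + 24 + 30 + 24 + 30 + 26 + 26 + 36 + 26 = €246.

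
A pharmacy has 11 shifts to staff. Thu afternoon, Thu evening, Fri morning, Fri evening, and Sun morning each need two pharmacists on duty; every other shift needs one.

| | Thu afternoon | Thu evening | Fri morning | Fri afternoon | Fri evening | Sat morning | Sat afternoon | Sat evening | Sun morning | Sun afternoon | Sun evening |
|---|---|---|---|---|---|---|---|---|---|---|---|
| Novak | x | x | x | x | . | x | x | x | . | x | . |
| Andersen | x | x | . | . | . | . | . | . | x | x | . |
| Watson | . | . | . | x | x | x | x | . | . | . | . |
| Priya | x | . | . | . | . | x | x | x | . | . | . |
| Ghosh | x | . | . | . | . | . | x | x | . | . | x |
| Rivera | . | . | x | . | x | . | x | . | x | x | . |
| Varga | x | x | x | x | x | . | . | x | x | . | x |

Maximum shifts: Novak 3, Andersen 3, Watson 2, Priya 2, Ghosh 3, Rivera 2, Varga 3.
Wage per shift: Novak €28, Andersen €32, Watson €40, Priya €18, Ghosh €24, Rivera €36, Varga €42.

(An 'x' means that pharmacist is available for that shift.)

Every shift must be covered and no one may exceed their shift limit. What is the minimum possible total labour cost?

€482

Picking the cheapest available pharmacist for each shift independently would cost €444, but that ignores the shift limits.
An optimal schedule: Thu afternoon→Priya+Ghosh, Thu evening→Novak+Andersen, Fri morning→Novak+Rivera, Fri afternoon→Novak, Fri evening→Rivera+Watson, Sat morning→Priya, Sat afternoon→Watson, Sat evening→Ghosh, Sun morning→Andersen+Varga, Sun afternoon→Andersen, Sun evening→Ghosh.
Total: 18 + 24 + 28 + 32 + 28 + 36 + 28 + 36 + 40 + 18 + 40 + 24 + 32 + 42 + 32 + 24 = €482.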